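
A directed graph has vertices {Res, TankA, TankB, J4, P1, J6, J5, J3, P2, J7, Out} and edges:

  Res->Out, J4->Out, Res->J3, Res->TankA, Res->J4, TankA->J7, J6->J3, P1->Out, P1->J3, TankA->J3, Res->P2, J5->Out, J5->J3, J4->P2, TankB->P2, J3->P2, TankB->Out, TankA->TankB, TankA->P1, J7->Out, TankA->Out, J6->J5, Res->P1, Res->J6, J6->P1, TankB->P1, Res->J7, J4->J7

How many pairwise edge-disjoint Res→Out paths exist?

Assign every edge capacity 1; by Menger, the answer equals the max flow.
Path Res→Out (+1); total 1.
Path Res→TankA→Out (+1); total 2.
Path Res→J4→Out (+1); total 3.
Path Res→P1→Out (+1); total 4.
Path Res→J7→Out (+1); total 5.
Path Res→J6→J5→Out (+1); total 6.
No residual Res→Out path; max flow = 6.
Certifying cut of size 6: {Res→J4, Res→J6, Res→J7, Res→Out, Res→P1, Res→TankA}.

6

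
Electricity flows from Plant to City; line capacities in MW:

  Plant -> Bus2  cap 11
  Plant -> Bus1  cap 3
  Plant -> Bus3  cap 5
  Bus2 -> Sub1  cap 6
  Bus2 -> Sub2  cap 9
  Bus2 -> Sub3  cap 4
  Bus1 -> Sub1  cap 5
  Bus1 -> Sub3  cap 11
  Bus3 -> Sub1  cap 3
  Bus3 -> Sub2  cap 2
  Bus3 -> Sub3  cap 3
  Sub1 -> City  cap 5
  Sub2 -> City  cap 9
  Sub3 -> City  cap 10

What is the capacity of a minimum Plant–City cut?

19

Augment Plant→Bus2→Sub1→City: bottleneck 5, flow now 5.
Augment Plant→Bus2→Sub2→City: bottleneck 6, flow now 11.
Augment Plant→Bus1→Sub3→City: bottleneck 3, flow now 14.
Augment Plant→Bus3→Sub2→City: bottleneck 2, flow now 16.
Augment Plant→Bus3→Sub3→City: bottleneck 3, flow now 19.
No augmenting path remains; maximum flow = 19.
By max-flow min-cut, the minimum cut capacity equals the max flow.
In the residual graph, reachable from Plant: {Plant}.
Min-cut edges: Plant→Bus2 (11), Plant→Bus1 (3), Plant→Bus3 (5); capacity 11 + 3 + 5 = 19.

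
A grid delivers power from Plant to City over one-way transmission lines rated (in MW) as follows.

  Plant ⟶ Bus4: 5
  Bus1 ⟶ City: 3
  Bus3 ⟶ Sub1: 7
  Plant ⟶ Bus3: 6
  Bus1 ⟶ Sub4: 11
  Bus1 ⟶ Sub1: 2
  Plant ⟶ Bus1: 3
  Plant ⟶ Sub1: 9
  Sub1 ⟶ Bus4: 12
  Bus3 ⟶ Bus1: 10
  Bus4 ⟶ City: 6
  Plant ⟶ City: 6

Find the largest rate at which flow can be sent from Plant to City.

15

Augment Plant→City: bottleneck 6, flow now 6.
Augment Plant→Bus1→City: bottleneck 3, flow now 9.
Augment Plant→Bus4→City: bottleneck 5, flow now 14.
Augment Plant→Sub1→Bus4→City: bottleneck 1, flow now 15.
No augmenting path remains; maximum flow = 15.
In the residual graph, reachable from Plant: {Plant, Bus3, Bus1, Sub1, Sub4, Bus4}.
Min-cut edges: Plant→City (6), Bus1→City (3), Bus4→City (6); capacity 6 + 3 + 6 = 15.
This cut is saturated, so no flow can exceed 15.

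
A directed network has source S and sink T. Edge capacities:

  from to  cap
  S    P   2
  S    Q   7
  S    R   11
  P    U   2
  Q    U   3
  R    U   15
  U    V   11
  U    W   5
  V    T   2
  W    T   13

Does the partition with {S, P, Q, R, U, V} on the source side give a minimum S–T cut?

Given cut capacity: 5 + 2 = 7.
Augment S→P→U→V→T: bottleneck 2, flow now 2.
Augment S→Q→U→W→T: bottleneck 3, flow now 5.
Augment S→R→U→W→T: bottleneck 2, flow now 7.
No augmenting path remains; maximum flow = 7.
Cut capacity 7 equals the max flow, so it is a minimum cut.

Yes — it is a minimum cut (capacity 7).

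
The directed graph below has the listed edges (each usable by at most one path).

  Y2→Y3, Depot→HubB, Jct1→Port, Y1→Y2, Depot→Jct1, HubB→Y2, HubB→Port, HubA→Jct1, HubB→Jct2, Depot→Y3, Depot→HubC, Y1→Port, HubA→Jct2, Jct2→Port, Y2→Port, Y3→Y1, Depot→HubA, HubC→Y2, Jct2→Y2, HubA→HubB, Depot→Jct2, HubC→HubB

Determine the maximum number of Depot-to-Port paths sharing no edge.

Assign every edge capacity 1; by Menger, the answer equals the max flow.
Path Depot→HubB→Port (+1); total 1.
Path Depot→Jct1→Port (+1); total 2.
Path Depot→Jct2→Port (+1); total 3.
Path Depot→HubC→Y2→Port (+1); total 4.
Path Depot→Y3→Y1→Port (+1); total 5.
No residual Depot→Port path; max flow = 5.
Certifying cut of size 5: {HubB→Port, Jct1→Port, Jct2→Port, Y2→Port, Y3→Y1}.

5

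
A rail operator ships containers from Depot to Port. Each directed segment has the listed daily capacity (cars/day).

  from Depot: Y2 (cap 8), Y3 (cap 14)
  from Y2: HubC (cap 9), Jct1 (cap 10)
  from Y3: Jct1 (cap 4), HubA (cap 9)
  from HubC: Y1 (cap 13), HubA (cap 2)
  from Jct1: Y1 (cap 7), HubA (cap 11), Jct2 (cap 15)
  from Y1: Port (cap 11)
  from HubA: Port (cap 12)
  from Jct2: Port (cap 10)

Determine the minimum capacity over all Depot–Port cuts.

21

Augment Depot→Y3→HubA→Port: bottleneck 9, flow now 9.
Augment Depot→Y2→HubC→Y1→Port: bottleneck 8, flow now 17.
Augment Depot→Y3→Jct1→Y1→Port: bottleneck 3, flow now 20.
Augment Depot→Y3→Jct1→HubA→Port: bottleneck 1, flow now 21.
No augmenting path remains; maximum flow = 21.
By max-flow min-cut, the minimum cut capacity equals the max flow.
In the residual graph, reachable from Depot: {Depot, Y3}.
Min-cut edges: Depot→Y2 (8), Y3→Jct1 (4), Y3→HubA (9); capacity 8 + 4 + 9 = 21.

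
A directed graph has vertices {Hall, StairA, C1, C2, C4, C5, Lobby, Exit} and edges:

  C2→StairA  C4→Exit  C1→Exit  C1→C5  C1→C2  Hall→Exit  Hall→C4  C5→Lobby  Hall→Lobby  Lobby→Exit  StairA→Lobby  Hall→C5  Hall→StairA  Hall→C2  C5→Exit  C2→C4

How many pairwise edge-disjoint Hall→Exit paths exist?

Assign every edge capacity 1; by Menger, the answer equals the max flow.
Path Hall→Exit (+1); total 1.
Path Hall→C4→Exit (+1); total 2.
Path Hall→C5→Exit (+1); total 3.
Path Hall→Lobby→Exit (+1); total 4.
No residual Hall→Exit path; max flow = 4.
Certifying cut of size 4: {C4→Exit, Hall→C5, Hall→Exit, Lobby→Exit}.

4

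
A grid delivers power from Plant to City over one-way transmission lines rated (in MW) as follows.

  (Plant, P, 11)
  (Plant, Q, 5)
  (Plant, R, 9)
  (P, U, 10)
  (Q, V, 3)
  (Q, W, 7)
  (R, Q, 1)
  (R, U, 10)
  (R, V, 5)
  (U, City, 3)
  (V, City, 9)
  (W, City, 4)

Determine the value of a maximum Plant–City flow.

Augment Plant→P→U→City: bottleneck 3, flow now 3.
Augment Plant→Q→V→City: bottleneck 3, flow now 6.
Augment Plant→Q→W→City: bottleneck 2, flow now 8.
Augment Plant→R→V→City: bottleneck 5, flow now 13.
Augment Plant→R→Q→W→City: bottleneck 1, flow now 14.
No augmenting path remains; maximum flow = 14.
In the residual graph, reachable from Plant: {Plant, P, R, U}.
Min-cut edges: Plant→Q (5), R→Q (1), R→V (5), U→City (3); capacity 5 + 1 + 5 + 3 = 14.
This cut is saturated, so no flow can exceed 14.

14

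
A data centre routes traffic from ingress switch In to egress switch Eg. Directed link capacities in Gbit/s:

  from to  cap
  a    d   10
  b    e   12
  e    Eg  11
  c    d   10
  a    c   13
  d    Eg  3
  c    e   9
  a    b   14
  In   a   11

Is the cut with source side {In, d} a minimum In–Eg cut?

Given cut capacity: 11 + 3 = 14.
Augment In→a→d→Eg: bottleneck 3, flow now 3.
Augment In→a→b→e→Eg: bottleneck 8, flow now 11.
No augmenting path remains; maximum flow = 11.
In the residual graph, reachable from In: {In}.
Min-cut edges: In→a (11); capacity 11 = 11.
Cut capacity 14 exceeds the max flow 11, so it is not minimum.

No — its capacity is 14, but the minimum cut has capacity 11.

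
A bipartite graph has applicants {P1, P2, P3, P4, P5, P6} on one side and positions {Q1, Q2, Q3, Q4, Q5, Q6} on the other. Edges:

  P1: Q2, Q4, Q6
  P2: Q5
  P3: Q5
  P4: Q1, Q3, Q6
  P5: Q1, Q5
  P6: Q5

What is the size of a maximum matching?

4

Unit-capacity flow: source→left, listed edges, right→sink; max matching = max flow.
Augmenting path P1→Q2 (+1); matched 1.
Augmenting path P2→Q5 (+1); matched 2.
Augmenting path P4→Q1 (+1); matched 3.
Augmenting path P5→Q1→P4→Q3 (+1); matched 4.
No augmenting path remains; maximum matching = 4.
König certificate: {P1, P4, P5, Q5} is a vertex cover of size 4 (every listed pair touches it), so no matching can be larger.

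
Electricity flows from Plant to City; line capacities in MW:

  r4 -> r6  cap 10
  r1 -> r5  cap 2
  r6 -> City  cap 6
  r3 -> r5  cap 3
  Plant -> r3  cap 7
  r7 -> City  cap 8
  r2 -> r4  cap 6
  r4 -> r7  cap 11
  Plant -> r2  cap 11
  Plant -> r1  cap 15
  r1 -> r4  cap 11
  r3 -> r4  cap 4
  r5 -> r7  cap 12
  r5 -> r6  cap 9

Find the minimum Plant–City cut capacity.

Augment Plant→r1→r4→r6→City: bottleneck 6, flow now 6.
Augment Plant→r1→r4→r7→City: bottleneck 5, flow now 11.
Augment Plant→r1→r5→r7→City: bottleneck 2, flow now 13.
Augment Plant→r2→r4→r7→City: bottleneck 1, flow now 14.
No augmenting path remains; maximum flow = 14.
By max-flow min-cut, the minimum cut capacity equals the max flow.
In the residual graph, reachable from Plant: {Plant, r1, r2, r3, r4, r5, r6, r7}.
Min-cut edges: r6→City (6), r7→City (8); capacity 6 + 8 = 14.

14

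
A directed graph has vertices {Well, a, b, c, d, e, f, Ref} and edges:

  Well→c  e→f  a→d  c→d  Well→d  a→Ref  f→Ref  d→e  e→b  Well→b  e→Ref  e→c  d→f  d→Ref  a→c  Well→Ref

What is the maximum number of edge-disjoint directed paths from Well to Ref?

3

Assign every edge capacity 1; by Menger, the answer equals the max flow.
Path Well→Ref (+1); total 1.
Path Well→d→Ref (+1); total 2.
Path Well→c→d→e→Ref (+1); total 3.
No residual Well→Ref path; max flow = 3.
Certifying cut of size 3: {Well→Ref, Well→c, Well→d}.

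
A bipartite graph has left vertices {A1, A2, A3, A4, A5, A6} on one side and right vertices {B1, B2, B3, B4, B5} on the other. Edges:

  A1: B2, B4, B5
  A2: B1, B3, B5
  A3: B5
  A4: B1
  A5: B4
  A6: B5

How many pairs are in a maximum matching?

Unit-capacity flow: source→left, listed edges, right→sink; max matching = max flow.
Augmenting path A1→B2 (+1); matched 1.
Augmenting path A2→B1 (+1); matched 2.
Augmenting path A3→B5 (+1); matched 3.
Augmenting path A5→B4 (+1); matched 4.
Augmenting path A4→B1→A2→B3 (+1); matched 5.
No augmenting path remains; maximum matching = 5.
König certificate: {A1, A2, A4, A5, B5} is a vertex cover of size 5 (every listed pair touches it), so no matching can be larger.

5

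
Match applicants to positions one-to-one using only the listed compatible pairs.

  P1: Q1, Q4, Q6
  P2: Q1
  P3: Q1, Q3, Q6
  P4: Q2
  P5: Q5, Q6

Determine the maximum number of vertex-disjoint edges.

Unit-capacity flow: source→left, listed edges, right→sink; max matching = max flow.
Augmenting path P1→Q1 (+1); matched 1.
Augmenting path P3→Q3 (+1); matched 2.
Augmenting path P4→Q2 (+1); matched 3.
Augmenting path P5→Q5 (+1); matched 4.
Augmenting path P2→Q1→P1→Q4 (+1); matched 5.
No augmenting path remains; maximum matching = 5.
König certificate: {P1, P2, P3, P4, P5} is a vertex cover of size 5 (every listed pair touches it), so no matching can be larger.

5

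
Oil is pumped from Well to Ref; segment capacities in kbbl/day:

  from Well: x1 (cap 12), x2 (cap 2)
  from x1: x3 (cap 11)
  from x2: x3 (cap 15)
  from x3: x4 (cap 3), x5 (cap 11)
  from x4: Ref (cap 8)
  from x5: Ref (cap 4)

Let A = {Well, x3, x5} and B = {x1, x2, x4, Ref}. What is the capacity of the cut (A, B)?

21

Edges leaving {Well, x3, x5}: Well→x1 (12), Well→x2 (2), x3→x4 (3), x5→Ref (4).
Cut capacity = 12 + 2 + 3 + 4 = 21.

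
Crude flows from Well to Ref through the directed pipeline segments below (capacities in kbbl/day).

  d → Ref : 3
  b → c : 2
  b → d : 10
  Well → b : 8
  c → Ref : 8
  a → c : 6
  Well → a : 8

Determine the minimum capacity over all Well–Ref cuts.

11

Augment Well→a→c→Ref: bottleneck 6, flow now 6.
Augment Well→b→c→Ref: bottleneck 2, flow now 8.
Augment Well→b→d→Ref: bottleneck 3, flow now 11.
No augmenting path remains; maximum flow = 11.
By max-flow min-cut, the minimum cut capacity equals the max flow.
In the residual graph, reachable from Well: {Well, a, b, d}.
Min-cut edges: a→c (6), b→c (2), d→Ref (3); capacity 6 + 2 + 3 = 11.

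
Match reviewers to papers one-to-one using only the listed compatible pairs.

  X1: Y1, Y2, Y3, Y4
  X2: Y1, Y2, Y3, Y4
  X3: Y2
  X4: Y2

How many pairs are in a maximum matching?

3

Unit-capacity flow: source→left, listed edges, right→sink; max matching = max flow.
Augmenting path X1→Y1 (+1); matched 1.
Augmenting path X2→Y2 (+1); matched 2.
Augmenting path X3→Y2→X2→Y3 (+1); matched 3.
No augmenting path remains; maximum matching = 3.
König certificate: {X1, X2, Y2} is a vertex cover of size 3 (every listed pair touches it), so no matching can be larger.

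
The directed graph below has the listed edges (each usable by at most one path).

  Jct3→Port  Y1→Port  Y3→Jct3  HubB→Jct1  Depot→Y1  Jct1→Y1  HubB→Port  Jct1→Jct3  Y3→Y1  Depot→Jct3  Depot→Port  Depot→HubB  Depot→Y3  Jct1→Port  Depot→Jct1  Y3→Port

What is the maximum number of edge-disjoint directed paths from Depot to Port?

6

Assign every edge capacity 1; by Menger, the answer equals the max flow.
Path Depot→Port (+1); total 1.
Path Depot→HubB→Port (+1); total 2.
Path Depot→Y3→Port (+1); total 3.
Path Depot→Jct3→Port (+1); total 4.
Path Depot→Jct1→Port (+1); total 5.
Path Depot→Y1→Port (+1); total 6.
No residual Depot→Port path; max flow = 6.
Certifying cut of size 6: {Depot→HubB, Depot→Jct1, Depot→Jct3, Depot→Port, Depot→Y1, Depot→Y3}.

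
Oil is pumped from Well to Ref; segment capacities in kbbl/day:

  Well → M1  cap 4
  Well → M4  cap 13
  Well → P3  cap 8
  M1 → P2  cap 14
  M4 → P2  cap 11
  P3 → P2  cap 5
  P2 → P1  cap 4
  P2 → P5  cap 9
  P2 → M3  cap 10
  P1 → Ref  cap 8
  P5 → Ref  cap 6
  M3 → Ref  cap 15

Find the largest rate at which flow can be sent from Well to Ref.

Augment Well→M1→P2→P1→Ref: bottleneck 4, flow now 4.
Augment Well→M4→P2→P5→Ref: bottleneck 6, flow now 10.
Augment Well→M4→P2→M3→Ref: bottleneck 5, flow now 15.
Augment Well→P3→P2→M3→Ref: bottleneck 5, flow now 20.
No augmenting path remains; maximum flow = 20.
In the residual graph, reachable from Well: {Well, M4, P3}.
Min-cut edges: Well→M1 (4), M4→P2 (11), P3→P2 (5); capacity 4 + 11 + 5 = 20.
This cut is saturated, so no flow can exceed 20.

20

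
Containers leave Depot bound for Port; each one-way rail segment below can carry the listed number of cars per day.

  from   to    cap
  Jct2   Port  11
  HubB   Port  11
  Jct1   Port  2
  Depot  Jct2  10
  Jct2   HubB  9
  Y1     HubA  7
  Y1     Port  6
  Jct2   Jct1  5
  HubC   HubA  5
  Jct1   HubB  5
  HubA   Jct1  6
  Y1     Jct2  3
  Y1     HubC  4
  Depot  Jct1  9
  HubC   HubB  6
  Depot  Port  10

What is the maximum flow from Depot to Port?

Augment Depot→Port: bottleneck 10, flow now 10.
Augment Depot→Jct2→Port: bottleneck 10, flow now 20.
Augment Depot→Jct1→Port: bottleneck 2, flow now 22.
Augment Depot→Jct1→HubB→Port: bottleneck 5, flow now 27.
No augmenting path remains; maximum flow = 27.
In the residual graph, reachable from Depot: {Depot, Jct1}.
Min-cut edges: Depot→Jct2 (10), Depot→Port (10), Jct1→HubB (5), Jct1→Port (2); capacity 10 + 10 + 5 + 2 = 27.
This cut is saturated, so no flow can exceed 27.

27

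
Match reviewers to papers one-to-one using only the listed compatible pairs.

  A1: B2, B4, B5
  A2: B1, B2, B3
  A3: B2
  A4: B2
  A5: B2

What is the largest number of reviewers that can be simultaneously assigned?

Unit-capacity flow: source→left, listed edges, right→sink; max matching = max flow.
Augmenting path A1→B2 (+1); matched 1.
Augmenting path A2→B1 (+1); matched 2.
Augmenting path A3→B2→A1→B4 (+1); matched 3.
No augmenting path remains; maximum matching = 3.
König certificate: {A1, A2, B2} is a vertex cover of size 3 (every listed pair touches it), so no matching can be larger.

3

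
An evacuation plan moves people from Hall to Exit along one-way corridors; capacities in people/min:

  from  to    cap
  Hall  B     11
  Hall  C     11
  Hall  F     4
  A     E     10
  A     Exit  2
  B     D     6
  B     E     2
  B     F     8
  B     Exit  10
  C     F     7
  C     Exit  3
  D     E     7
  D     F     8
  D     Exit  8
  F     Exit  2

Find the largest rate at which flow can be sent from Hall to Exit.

Augment Hall→B→Exit: bottleneck 10, flow now 10.
Augment Hall→C→Exit: bottleneck 3, flow now 13.
Augment Hall→F→Exit: bottleneck 2, flow now 15.
Augment Hall→B→D→Exit: bottleneck 1, flow now 16.
No augmenting path remains; maximum flow = 16.
In the residual graph, reachable from Hall: {Hall, C, F}.
Min-cut edges: Hall→B (11), C→Exit (3), F→Exit (2); capacity 11 + 3 + 2 = 16.
This cut is saturated, so no flow can exceed 16.

16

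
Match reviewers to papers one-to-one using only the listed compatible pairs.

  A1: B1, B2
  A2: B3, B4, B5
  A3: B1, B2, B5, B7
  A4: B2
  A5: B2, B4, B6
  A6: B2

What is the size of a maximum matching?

Unit-capacity flow: source→left, listed edges, right→sink; max matching = max flow.
Augmenting path A1→B1 (+1); matched 1.
Augmenting path A2→B3 (+1); matched 2.
Augmenting path A3→B2 (+1); matched 3.
Augmenting path A5→B4 (+1); matched 4.
Augmenting path A4→B2→A3→B5 (+1); matched 5.
No augmenting path remains; maximum matching = 5.
König certificate: {A1, A2, A3, A5, B2} is a vertex cover of size 5 (every listed pair touches it), so no matching can be larger.

5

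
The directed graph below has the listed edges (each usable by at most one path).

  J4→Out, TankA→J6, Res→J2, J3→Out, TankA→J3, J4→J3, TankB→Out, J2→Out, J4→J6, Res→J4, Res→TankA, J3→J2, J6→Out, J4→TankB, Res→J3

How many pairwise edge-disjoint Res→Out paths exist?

Assign every edge capacity 1; by Menger, the answer equals the max flow.
Path Res→J4→Out (+1); total 1.
Path Res→J3→Out (+1); total 2.
Path Res→J2→Out (+1); total 3.
Path Res→TankA→J6→Out (+1); total 4.
No residual Res→Out path; max flow = 4.
Certifying cut of size 4: {Res→J2, Res→J3, Res→J4, Res→TankA}.

4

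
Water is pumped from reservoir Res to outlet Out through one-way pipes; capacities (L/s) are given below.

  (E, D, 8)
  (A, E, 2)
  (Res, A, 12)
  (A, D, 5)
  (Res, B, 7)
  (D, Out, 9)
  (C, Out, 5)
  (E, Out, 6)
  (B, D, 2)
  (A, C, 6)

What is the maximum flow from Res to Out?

Augment Res→A→C→Out: bottleneck 5, flow now 5.
Augment Res→A→D→Out: bottleneck 5, flow now 10.
Augment Res→A→E→Out: bottleneck 2, flow now 12.
Augment Res→B→D→Out: bottleneck 2, flow now 14.
No augmenting path remains; maximum flow = 14.
In the residual graph, reachable from Res: {Res, B}.
Min-cut edges: Res→A (12), B→D (2); capacity 12 + 2 = 14.
This cut is saturated, so no flow can exceed 14.

14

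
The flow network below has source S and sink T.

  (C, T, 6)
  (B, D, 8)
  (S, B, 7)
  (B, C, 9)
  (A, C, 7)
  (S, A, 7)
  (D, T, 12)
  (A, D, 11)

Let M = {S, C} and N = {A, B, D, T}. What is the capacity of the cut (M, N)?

Edges leaving {S, C}: S→A (7), S→B (7), C→T (6).
Cut capacity = 7 + 7 + 6 = 20.

20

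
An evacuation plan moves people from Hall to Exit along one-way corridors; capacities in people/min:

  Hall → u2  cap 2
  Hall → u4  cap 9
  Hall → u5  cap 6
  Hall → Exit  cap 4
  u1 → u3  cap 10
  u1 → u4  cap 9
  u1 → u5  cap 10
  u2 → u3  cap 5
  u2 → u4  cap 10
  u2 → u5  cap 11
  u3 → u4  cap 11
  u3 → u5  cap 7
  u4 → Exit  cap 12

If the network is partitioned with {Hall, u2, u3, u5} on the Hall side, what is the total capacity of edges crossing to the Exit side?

Edges leaving {Hall, u2, u3, u5}: Hall→u4 (9), Hall→Exit (4), u2→u4 (10), u3→u4 (11).
Cut capacity = 9 + 4 + 10 + 11 = 34.

34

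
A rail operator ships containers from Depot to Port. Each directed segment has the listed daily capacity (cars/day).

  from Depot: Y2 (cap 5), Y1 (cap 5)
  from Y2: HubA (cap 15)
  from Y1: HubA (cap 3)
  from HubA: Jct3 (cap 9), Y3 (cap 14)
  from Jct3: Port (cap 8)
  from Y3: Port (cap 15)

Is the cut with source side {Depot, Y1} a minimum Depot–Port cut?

Yes — it is a minimum cut (capacity 8).

Given cut capacity: 5 + 3 = 8.
Augment Depot→Y2→HubA→Jct3→Port: bottleneck 5, flow now 5.
Augment Depot→Y1→HubA→Jct3→Port: bottleneck 3, flow now 8.
No augmenting path remains; maximum flow = 8.
Cut capacity 8 equals the max flow, so it is a minimum cut.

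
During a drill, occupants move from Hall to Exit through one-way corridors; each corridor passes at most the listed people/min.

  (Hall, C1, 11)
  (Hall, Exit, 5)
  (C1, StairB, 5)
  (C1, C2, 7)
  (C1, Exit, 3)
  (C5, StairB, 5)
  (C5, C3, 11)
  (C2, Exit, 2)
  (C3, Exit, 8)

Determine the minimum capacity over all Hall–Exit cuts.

10

Augment Hall→Exit: bottleneck 5, flow now 5.
Augment Hall→C1→Exit: bottleneck 3, flow now 8.
Augment Hall→C1→C2→Exit: bottleneck 2, flow now 10.
No augmenting path remains; maximum flow = 10.
By max-flow min-cut, the minimum cut capacity equals the max flow.
In the residual graph, reachable from Hall: {Hall, C1, StairB, C2}.
Min-cut edges: Hall→Exit (5), C1→Exit (3), C2→Exit (2); capacity 5 + 3 + 2 = 10.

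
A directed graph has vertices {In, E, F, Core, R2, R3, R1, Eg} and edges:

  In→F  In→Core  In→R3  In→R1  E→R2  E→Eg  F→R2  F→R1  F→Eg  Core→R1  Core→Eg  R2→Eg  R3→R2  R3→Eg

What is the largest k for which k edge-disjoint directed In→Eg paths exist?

3

Assign every edge capacity 1; by Menger, the answer equals the max flow.
Path In→F→Eg (+1); total 1.
Path In→Core→Eg (+1); total 2.
Path In→R3→Eg (+1); total 3.
No residual In→Eg path; max flow = 3.
Certifying cut of size 3: {In→Core, In→F, In→R3}.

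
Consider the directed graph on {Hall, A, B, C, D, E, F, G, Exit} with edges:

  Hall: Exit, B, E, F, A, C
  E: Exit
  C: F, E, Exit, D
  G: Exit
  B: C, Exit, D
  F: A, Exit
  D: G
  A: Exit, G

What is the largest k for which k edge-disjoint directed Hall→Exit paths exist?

6

Assign every edge capacity 1; by Menger, the answer equals the max flow.
Path Hall→Exit (+1); total 1.
Path Hall→A→Exit (+1); total 2.
Path Hall→B→Exit (+1); total 3.
Path Hall→C→Exit (+1); total 4.
Path Hall→E→Exit (+1); total 5.
Path Hall→F→Exit (+1); total 6.
No residual Hall→Exit path; max flow = 6.
Certifying cut of size 6: {Hall→A, Hall→B, Hall→C, Hall→E, Hall→Exit, Hall→F}.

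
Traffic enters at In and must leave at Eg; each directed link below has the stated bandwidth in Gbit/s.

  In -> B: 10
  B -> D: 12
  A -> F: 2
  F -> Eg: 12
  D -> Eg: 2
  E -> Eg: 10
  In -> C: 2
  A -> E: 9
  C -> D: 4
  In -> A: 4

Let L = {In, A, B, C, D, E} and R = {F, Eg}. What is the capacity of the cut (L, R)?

Edges leaving {In, A, B, C, D, E}: A→F (2), D→Eg (2), E→Eg (10).
Cut capacity = 2 + 2 + 10 = 14.

14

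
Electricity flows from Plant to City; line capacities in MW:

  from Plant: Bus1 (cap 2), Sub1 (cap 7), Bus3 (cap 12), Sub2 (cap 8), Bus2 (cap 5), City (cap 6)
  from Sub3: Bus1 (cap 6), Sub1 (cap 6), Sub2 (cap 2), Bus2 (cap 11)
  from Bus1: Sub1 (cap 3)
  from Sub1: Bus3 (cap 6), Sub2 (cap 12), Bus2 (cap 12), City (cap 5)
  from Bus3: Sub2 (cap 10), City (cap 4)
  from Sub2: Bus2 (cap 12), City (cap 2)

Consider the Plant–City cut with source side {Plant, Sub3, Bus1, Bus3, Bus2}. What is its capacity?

46

Edges leaving {Plant, Sub3, Bus1, Bus3, Bus2}: Plant→Sub1 (7), Plant→Sub2 (8), Plant→City (6), Sub3→Sub1 (6), Sub3→Sub2 (2), Bus1→Sub1 (3), Bus3→Sub2 (10), Bus3→City (4).
Cut capacity = 7 + 8 + 6 + 6 + 2 + 3 + 10 + 4 = 46.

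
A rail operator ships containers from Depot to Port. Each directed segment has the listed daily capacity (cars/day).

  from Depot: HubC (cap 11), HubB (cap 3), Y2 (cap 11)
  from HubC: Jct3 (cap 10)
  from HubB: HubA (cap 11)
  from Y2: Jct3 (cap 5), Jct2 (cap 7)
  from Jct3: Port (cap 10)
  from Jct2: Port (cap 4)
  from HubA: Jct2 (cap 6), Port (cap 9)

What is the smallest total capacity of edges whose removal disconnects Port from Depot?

Augment Depot→HubC→Jct3→Port: bottleneck 10, flow now 10.
Augment Depot→HubB→HubA→Port: bottleneck 3, flow now 13.
Augment Depot→Y2→Jct2→Port: bottleneck 4, flow now 17.
No augmenting path remains; maximum flow = 17.
By max-flow min-cut, the minimum cut capacity equals the max flow.
In the residual graph, reachable from Depot: {Depot, HubC, Y2, Jct3, Jct2}.
Min-cut edges: Depot→HubB (3), Jct3→Port (10), Jct2→Port (4); capacity 3 + 10 + 4 = 17.

17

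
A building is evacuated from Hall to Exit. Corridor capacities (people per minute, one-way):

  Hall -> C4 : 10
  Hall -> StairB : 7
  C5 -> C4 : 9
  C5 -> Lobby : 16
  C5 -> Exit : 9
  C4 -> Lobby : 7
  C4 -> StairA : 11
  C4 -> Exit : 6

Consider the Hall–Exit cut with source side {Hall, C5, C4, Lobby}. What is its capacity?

33

Edges leaving {Hall, C5, C4, Lobby}: Hall→StairB (7), C5→Exit (9), C4→StairA (11), C4→Exit (6).
Cut capacity = 7 + 9 + 11 + 6 = 33.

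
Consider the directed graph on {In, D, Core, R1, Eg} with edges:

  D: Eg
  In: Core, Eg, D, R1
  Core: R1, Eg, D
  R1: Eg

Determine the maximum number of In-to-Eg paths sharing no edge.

Assign every edge capacity 1; by Menger, the answer equals the max flow.
Path In→Eg (+1); total 1.
Path In→D→Eg (+1); total 2.
Path In→Core→Eg (+1); total 3.
Path In→R1→Eg (+1); total 4.
No residual In→Eg path; max flow = 4.
Certifying cut of size 4: {In→Core, In→D, In→Eg, In→R1}.

4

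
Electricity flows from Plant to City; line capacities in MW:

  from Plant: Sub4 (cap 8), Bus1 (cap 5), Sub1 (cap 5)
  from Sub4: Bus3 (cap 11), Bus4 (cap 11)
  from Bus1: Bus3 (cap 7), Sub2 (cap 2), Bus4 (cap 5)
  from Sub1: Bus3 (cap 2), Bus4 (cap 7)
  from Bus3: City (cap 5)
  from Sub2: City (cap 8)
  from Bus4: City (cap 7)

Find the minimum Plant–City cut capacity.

Augment Plant→Sub4→Bus3→City: bottleneck 5, flow now 5.
Augment Plant→Sub4→Bus4→City: bottleneck 3, flow now 8.
Augment Plant→Bus1→Sub2→City: bottleneck 2, flow now 10.
Augment Plant→Bus1→Bus4→City: bottleneck 3, flow now 13.
Augment Plant→Sub1→Bus4→City: bottleneck 1, flow now 14.
No augmenting path remains; maximum flow = 14.
By max-flow min-cut, the minimum cut capacity equals the max flow.
In the residual graph, reachable from Plant: {Plant, Sub4, Bus1, Sub1, Bus3, Bus4}.
Min-cut edges: Bus1→Sub2 (2), Bus3→City (5), Bus4→City (7); capacity 2 + 5 + 7 = 14.

14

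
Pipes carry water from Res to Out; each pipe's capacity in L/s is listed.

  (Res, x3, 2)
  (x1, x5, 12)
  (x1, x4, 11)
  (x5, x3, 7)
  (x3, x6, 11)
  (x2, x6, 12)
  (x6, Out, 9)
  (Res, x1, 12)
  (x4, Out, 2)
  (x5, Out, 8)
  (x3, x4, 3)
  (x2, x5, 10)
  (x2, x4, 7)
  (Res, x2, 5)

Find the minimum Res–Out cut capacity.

19

Augment Res→x1→x4→Out: bottleneck 2, flow now 2.
Augment Res→x1→x5→Out: bottleneck 8, flow now 10.
Augment Res→x2→x6→Out: bottleneck 5, flow now 15.
Augment Res→x3→x6→Out: bottleneck 2, flow now 17.
Augment Res→x1→x5→x3→x6→Out: bottleneck 2, flow now 19.
No augmenting path remains; maximum flow = 19.
By max-flow min-cut, the minimum cut capacity equals the max flow.
In the residual graph, reachable from Res: {Res}.
Min-cut edges: Res→x1 (12), Res→x2 (5), Res→x3 (2); capacity 12 + 5 + 2 = 19.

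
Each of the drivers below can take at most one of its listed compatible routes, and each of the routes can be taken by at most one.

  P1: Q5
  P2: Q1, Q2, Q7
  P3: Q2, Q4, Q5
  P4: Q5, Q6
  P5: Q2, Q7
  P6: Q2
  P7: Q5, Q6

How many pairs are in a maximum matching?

Unit-capacity flow: source→left, listed edges, right→sink; max matching = max flow.
Augmenting path P1→Q5 (+1); matched 1.
Augmenting path P2→Q1 (+1); matched 2.
Augmenting path P3→Q2 (+1); matched 3.
Augmenting path P4→Q6 (+1); matched 4.
Augmenting path P5→Q7 (+1); matched 5.
Augmenting path P6→Q2→P3→Q4 (+1); matched 6.
No augmenting path remains; maximum matching = 6.
König certificate: {P2, P3, P5, P6, Q5, Q6} is a vertex cover of size 6 (every listed pair touches it), so no matching can be larger.

6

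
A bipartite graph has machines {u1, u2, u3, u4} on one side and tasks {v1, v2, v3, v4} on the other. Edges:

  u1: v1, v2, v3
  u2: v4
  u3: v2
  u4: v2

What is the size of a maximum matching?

3

Unit-capacity flow: source→left, listed edges, right→sink; max matching = max flow.
Augmenting path u1→v1 (+1); matched 1.
Augmenting path u2→v4 (+1); matched 2.
Augmenting path u3→v2 (+1); matched 3.
No augmenting path remains; maximum matching = 3.
König certificate: {u1, u2, v2} is a vertex cover of size 3 (every listed pair touches it), so no matching can be larger.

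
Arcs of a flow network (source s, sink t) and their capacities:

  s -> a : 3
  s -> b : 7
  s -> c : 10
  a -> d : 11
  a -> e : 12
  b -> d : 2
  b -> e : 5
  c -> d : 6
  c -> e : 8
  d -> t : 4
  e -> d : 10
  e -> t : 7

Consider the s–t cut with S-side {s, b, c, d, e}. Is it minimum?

No — its capacity is 14, but the minimum cut has capacity 11.

Given cut capacity: 3 + 4 + 7 = 14.
Augment s→a→d→t: bottleneck 3, flow now 3.
Augment s→b→d→t: bottleneck 1, flow now 4.
Augment s→b→e→t: bottleneck 5, flow now 9.
Augment s→c→e→t: bottleneck 2, flow now 11.
No augmenting path remains; maximum flow = 11.
In the residual graph, reachable from s: {s, a, b, c, d, e}.
Min-cut edges: d→t (4), e→t (7); capacity 4 + 7 = 11.
Cut capacity 14 exceeds the max flow 11, so it is not minimum.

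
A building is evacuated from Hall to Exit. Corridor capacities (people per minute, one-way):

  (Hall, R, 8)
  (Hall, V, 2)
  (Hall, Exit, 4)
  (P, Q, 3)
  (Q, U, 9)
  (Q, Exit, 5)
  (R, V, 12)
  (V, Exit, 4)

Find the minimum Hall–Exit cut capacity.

Augment Hall→Exit: bottleneck 4, flow now 4.
Augment Hall→V→Exit: bottleneck 2, flow now 6.
Augment Hall→R→V→Exit: bottleneck 2, flow now 8.
No augmenting path remains; maximum flow = 8.
By max-flow min-cut, the minimum cut capacity equals the max flow.
In the residual graph, reachable from Hall: {Hall, R, V}.
Min-cut edges: Hall→Exit (4), V→Exit (4); capacity 4 + 4 = 8.

8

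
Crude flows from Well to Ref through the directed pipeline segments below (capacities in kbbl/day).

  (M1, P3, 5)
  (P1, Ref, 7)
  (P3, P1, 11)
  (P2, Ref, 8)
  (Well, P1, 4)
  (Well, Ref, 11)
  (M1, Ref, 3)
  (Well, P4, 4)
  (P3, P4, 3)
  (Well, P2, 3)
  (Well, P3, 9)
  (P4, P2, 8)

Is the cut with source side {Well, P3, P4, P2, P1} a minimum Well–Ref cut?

Given cut capacity: 11 + 8 + 7 = 26.
Augment Well→Ref: bottleneck 11, flow now 11.
Augment Well→P2→Ref: bottleneck 3, flow now 14.
Augment Well→P1→Ref: bottleneck 4, flow now 18.
Augment Well→P3→P1→Ref: bottleneck 3, flow now 21.
Augment Well→P4→P2→Ref: bottleneck 4, flow now 25.
Augment Well→P3→P4→P2→Ref: bottleneck 1, flow now 26.
No augmenting path remains; maximum flow = 26.
Cut capacity 26 equals the max flow, so it is a minimum cut.

Yes — it is a minimum cut (capacity 26).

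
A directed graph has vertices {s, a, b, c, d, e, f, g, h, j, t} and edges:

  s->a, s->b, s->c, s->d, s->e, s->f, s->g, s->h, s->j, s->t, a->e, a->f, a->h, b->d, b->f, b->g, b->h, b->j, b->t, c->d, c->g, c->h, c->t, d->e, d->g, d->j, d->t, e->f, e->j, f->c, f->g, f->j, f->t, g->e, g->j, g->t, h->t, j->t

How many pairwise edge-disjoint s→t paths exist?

8

Assign every edge capacity 1; by Menger, the answer equals the max flow.
Path s→t (+1); total 1.
Path s→b→t (+1); total 2.
Path s→c→t (+1); total 3.
Path s→d→t (+1); total 4.
Path s→f→t (+1); total 5.
Path s→g→t (+1); total 6.
Path s→h→t (+1); total 7.
Path s→j→t (+1); total 8.
No residual s→t path; max flow = 8.
Certifying cut of size 8: {c→t, d→t, f→t, g→t, h→t, j→t, s→b, s→t}.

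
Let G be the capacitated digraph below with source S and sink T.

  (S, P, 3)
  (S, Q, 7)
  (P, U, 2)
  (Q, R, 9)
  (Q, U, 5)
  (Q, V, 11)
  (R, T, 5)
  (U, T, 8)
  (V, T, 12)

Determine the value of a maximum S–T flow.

9

Augment S→P→U→T: bottleneck 2, flow now 2.
Augment S→Q→R→T: bottleneck 5, flow now 7.
Augment S→Q→U→T: bottleneck 2, flow now 9.
No augmenting path remains; maximum flow = 9.
In the residual graph, reachable from S: {S, P}.
Min-cut edges: S→Q (7), P→U (2); capacity 7 + 2 = 9.
This cut is saturated, so no flow can exceed 9.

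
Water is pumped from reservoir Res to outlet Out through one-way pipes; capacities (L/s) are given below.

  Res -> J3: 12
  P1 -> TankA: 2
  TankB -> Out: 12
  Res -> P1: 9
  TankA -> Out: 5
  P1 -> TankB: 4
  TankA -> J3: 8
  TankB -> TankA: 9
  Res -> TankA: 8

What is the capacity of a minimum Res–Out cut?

9

Augment Res→TankA→Out: bottleneck 5, flow now 5.
Augment Res→P1→TankB→Out: bottleneck 4, flow now 9.
No augmenting path remains; maximum flow = 9.
By max-flow min-cut, the minimum cut capacity equals the max flow.
In the residual graph, reachable from Res: {Res, P1, TankA, J3}.
Min-cut edges: P1→TankB (4), TankA→Out (5); capacity 4 + 5 = 9.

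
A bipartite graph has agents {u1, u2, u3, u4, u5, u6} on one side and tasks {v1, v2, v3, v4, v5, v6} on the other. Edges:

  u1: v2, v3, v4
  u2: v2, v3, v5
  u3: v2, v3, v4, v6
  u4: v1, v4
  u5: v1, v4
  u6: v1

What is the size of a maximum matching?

5

Unit-capacity flow: source→left, listed edges, right→sink; max matching = max flow.
Augmenting path u1→v2 (+1); matched 1.
Augmenting path u2→v3 (+1); matched 2.
Augmenting path u3→v4 (+1); matched 3.
Augmenting path u4→v1 (+1); matched 4.
Augmenting path u5→v4→u3→v6 (+1); matched 5.
No augmenting path remains; maximum matching = 5.
König certificate: {u1, u2, u3, v1, v4} is a vertex cover of size 5 (every listed pair touches it), so no matching can be larger.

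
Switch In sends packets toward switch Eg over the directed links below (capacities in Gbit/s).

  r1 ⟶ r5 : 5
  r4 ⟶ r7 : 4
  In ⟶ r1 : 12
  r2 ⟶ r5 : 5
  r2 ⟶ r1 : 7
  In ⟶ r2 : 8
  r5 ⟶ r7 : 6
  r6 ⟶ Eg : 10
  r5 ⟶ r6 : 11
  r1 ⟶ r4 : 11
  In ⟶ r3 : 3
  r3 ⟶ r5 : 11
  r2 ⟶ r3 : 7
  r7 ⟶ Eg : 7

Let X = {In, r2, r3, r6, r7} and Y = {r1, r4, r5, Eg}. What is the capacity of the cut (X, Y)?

Edges leaving {In, r2, r3, r6, r7}: In→r1 (12), r2→r1 (7), r2→r5 (5), r3→r5 (11), r6→Eg (10), r7→Eg (7).
Cut capacity = 12 + 7 + 5 + 11 + 10 + 7 = 52.

52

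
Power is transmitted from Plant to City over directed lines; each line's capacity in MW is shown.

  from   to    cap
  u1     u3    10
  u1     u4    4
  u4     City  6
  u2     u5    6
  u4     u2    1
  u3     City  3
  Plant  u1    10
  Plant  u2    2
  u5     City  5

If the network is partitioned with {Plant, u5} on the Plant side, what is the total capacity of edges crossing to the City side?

17

Edges leaving {Plant, u5}: Plant→u1 (10), Plant→u2 (2), u5→City (5).
Cut capacity = 10 + 2 + 5 = 17.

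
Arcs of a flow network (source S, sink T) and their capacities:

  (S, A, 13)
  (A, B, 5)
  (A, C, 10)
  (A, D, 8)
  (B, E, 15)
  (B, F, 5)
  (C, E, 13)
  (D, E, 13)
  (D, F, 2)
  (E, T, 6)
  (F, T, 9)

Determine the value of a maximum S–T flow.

Augment S→A→B→E→T: bottleneck 5, flow now 5.
Augment S→A→C→E→T: bottleneck 1, flow now 6.
Augment S→A→D→F→T: bottleneck 2, flow now 8.
Augment S→A→C→E→B→F→T: bottleneck 5, flow now 13. (uses reverse residual edge)
No augmenting path remains; maximum flow = 13.
In the residual graph, reachable from S: {S}.
Min-cut edges: S→A (13); capacity 13 = 13.
This cut is saturated, so no flow can exceed 13.

13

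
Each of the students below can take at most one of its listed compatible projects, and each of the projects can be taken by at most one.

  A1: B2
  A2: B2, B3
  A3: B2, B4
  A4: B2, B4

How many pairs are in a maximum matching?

Unit-capacity flow: source→left, listed edges, right→sink; max matching = max flow.
Augmenting path A1→B2 (+1); matched 1.
Augmenting path A2→B3 (+1); matched 2.
Augmenting path A3→B4 (+1); matched 3.
No augmenting path remains; maximum matching = 3.
König certificate: {A2, B2, B4} is a vertex cover of size 3 (every listed pair touches it), so no matching can be larger.

3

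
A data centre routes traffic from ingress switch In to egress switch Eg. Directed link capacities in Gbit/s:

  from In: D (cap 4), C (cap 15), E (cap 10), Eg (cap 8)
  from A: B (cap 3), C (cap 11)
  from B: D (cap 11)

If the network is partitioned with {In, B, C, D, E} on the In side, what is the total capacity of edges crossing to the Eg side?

8

Edges leaving {In, B, C, D, E}: In→Eg (8).
Cut capacity = 8 = 8.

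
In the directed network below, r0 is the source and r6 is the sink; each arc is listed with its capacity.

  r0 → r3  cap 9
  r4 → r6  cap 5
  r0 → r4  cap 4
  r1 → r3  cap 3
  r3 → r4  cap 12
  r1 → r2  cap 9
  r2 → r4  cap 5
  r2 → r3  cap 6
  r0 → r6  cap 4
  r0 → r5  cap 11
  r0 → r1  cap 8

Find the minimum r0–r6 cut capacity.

Augment r0→r6: bottleneck 4, flow now 4.
Augment r0→r4→r6: bottleneck 4, flow now 8.
Augment r0→r3→r4→r6: bottleneck 1, flow now 9.
No augmenting path remains; maximum flow = 9.
By max-flow min-cut, the minimum cut capacity equals the max flow.
In the residual graph, reachable from r0: {r0, r1, r2, r3, r4, r5}.
Min-cut edges: r0→r6 (4), r4→r6 (5); capacity 4 + 5 = 9.

9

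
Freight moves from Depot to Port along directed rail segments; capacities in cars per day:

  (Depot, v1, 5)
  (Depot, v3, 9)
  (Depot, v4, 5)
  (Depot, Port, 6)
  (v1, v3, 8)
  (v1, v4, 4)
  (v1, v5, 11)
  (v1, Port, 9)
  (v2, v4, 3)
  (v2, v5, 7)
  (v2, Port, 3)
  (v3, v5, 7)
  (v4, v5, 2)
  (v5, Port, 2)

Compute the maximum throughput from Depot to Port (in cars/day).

Augment Depot→Port: bottleneck 6, flow now 6.
Augment Depot→v1→Port: bottleneck 5, flow now 11.
Augment Depot→v3→v5→Port: bottleneck 2, flow now 13.
No augmenting path remains; maximum flow = 13.
In the residual graph, reachable from Depot: {Depot, v3, v4, v5}.
Min-cut edges: Depot→v1 (5), Depot→Port (6), v5→Port (2); capacity 5 + 6 + 2 = 13.
This cut is saturated, so no flow can exceed 13.

13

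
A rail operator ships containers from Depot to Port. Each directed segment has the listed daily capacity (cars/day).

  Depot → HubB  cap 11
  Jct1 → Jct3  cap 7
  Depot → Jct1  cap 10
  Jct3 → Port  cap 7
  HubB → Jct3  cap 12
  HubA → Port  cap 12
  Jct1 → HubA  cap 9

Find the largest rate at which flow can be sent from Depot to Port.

Augment Depot→HubB→Jct3→Port: bottleneck 7, flow now 7.
Augment Depot→Jct1→HubA→Port: bottleneck 9, flow now 16.
No augmenting path remains; maximum flow = 16.
In the residual graph, reachable from Depot: {Depot, HubB, Jct1, Jct3}.
Min-cut edges: Jct1→HubA (9), Jct3→Port (7); capacity 9 + 7 = 16.
This cut is saturated, so no flow can exceed 16.

16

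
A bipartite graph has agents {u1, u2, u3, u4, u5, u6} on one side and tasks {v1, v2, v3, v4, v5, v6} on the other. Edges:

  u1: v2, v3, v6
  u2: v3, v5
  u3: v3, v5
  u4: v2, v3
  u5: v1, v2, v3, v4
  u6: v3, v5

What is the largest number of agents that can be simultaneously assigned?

Unit-capacity flow: source→left, listed edges, right→sink; max matching = max flow.
Augmenting path u1→v2 (+1); matched 1.
Augmenting path u2→v3 (+1); matched 2.
Augmenting path u3→v5 (+1); matched 3.
Augmenting path u5→v1 (+1); matched 4.
Augmenting path u4→v2→u1→v6 (+1); matched 5.
No augmenting path remains; maximum matching = 5.
König certificate: {u1, u4, u5, v3, v5} is a vertex cover of size 5 (every listed pair touches it), so no matching can be larger.

5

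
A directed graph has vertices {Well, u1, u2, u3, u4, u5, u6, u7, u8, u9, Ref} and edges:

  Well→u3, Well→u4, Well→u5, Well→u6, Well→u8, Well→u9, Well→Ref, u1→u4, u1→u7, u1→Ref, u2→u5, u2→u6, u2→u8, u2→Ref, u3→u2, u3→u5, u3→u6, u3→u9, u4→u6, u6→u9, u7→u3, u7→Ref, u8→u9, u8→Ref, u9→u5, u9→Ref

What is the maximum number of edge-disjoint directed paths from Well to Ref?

Assign every edge capacity 1; by Menger, the answer equals the max flow.
Path Well→Ref (+1); total 1.
Path Well→u8→Ref (+1); total 2.
Path Well→u9→Ref (+1); total 3.
Path Well→u3→u2→Ref (+1); total 4.
No residual Well→Ref path; max flow = 4.
Certifying cut of size 4: {Well→Ref, Well→u3, Well→u8, u9→Ref}.

4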